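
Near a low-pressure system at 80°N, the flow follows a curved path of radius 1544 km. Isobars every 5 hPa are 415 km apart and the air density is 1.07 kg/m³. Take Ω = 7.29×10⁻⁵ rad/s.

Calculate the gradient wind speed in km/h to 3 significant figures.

27.3 km/h

Coriolis parameter at 80°N:
f = 2Ω sin φ = 2 × 7.29×10⁻⁵ × sin 80° = 1.44×10⁻⁴ s⁻¹
Pressure gradient: |∂P/∂n| = 500 Pa / 415000 m = 1.20×10⁻³ Pa/m
Geostrophic speed: V_g = |∂P/∂n|/(fρ) = 1.20×10⁻³/(1.44×10⁻⁴ × 1.07) = 7.84 m/s
Around a low, centrifugal force acts outward with Coriolis, so pressure-gradient force balances both:
(1/ρ)|∂P/∂n| = fV + V²/R  →  V² + fR·V − fR·V_g = 0
With fR = 1.44×10⁻⁴ × 1544×10³ m = 222 m/s:
V = [−fR + √((fR)² + 4 fR V_g)]/2 = [−222 + √(222² + 4×222×7.84)]/2 = 7.58 m/s
Subgeostrophic (V < V_g = 7.84 m/s), as expected around a low.
Converting: 7.58 m/s × 3.6 = 27.3 km/h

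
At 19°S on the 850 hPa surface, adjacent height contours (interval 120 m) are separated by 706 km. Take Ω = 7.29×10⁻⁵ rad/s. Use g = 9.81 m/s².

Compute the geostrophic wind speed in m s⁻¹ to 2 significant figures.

Coriolis parameter at 19°S:
f = 2Ω sin φ = 2 × 7.29×10⁻⁵ × sin 19° = 4.75×10⁻⁵ s⁻¹
Height gradient: |∂Z/∂n| = 120 m / 706000 m = 1.70×10⁻⁴
On a pressure surface, geostrophic balance gives V_g = (g/f)|∂Z/∂n|:
V_g = 9.81 × 1.70×10⁻⁴ / 4.75×10⁻⁵ = 35.1 m/s

35 m s⁻¹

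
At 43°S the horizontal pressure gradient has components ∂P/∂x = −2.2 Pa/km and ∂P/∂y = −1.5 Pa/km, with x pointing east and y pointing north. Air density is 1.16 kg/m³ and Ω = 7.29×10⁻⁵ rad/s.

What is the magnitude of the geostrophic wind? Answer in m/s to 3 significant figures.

Coriolis parameter at 43°S:
f = 2Ω sin φ = 2 × 7.29×10⁻⁵ × sin 43° = 9.94×10⁻⁵ s⁻¹
In the Southern Hemisphere f is negative: f = −9.94×10⁻⁵ s⁻¹.
Component geostrophic relations (x east, y north):
u_g = −(1/(fρ)) ∂P/∂y,  v_g = (1/(fρ)) ∂P/∂x
u_g = −(−1.5×10⁻³)/(−9.94×10⁻⁵ × 1.16) = −13.0 m/s;  v_g = (−2.2×10⁻³)/(−9.94×10⁻⁵ × 1.16) = 19.1 m/s
|V_g| = √(u_g² + v_g²) = 23.1 m/s

23.1 m/s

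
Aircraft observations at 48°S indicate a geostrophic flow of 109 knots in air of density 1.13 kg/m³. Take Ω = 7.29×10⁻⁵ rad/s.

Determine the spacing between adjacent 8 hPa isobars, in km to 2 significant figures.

120 km

Coriolis parameter at 48°S:
f = 2Ω sin φ = 2 × 7.29×10⁻⁵ × sin 48° = 1.08×10⁻⁴ s⁻¹
Wind speed in SI: 109 knots = 56.1 m/s
Geostrophic balance rearranged: |∂P/∂n| = f ρ V_g
|∂P/∂n| = 1.08×10⁻⁴ × 1.13 × 56.1 = 6.87×10⁻³ Pa/m
Isobar spacing: Δn = ΔP/|∂P/∂n| = 800 Pa / 6.87×10⁻³ Pa/m = 116524 m ≈ 120 km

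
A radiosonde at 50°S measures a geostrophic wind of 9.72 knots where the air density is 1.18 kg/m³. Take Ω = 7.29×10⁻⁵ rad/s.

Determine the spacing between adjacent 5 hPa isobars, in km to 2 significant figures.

760 km

Coriolis parameter at 50°S:
f = 2Ω sin φ = 2 × 7.29×10⁻⁵ × sin 50° = 1.12×10⁻⁴ s⁻¹
Wind speed in SI: 9.72 knots = 5.00 m/s
Geostrophic balance rearranged: |∂P/∂n| = f ρ V_g
|∂P/∂n| = 1.12×10⁻⁴ × 1.18 × 5.00 = 6.59×10⁻⁴ Pa/m
Isobar spacing: Δn = ΔP/|∂P/∂n| = 500 Pa / 6.59×10⁻⁴ Pa/m = 758704 m ≈ 760 km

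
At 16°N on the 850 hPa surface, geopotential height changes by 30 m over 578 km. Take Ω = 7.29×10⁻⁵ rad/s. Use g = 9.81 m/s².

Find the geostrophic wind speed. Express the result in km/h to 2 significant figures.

46 km/h

Coriolis parameter at 16°N:
f = 2Ω sin φ = 2 × 7.29×10⁻⁵ × sin 16° = 4.02×10⁻⁵ s⁻¹
Height gradient: |∂Z/∂n| = 30 m / 578000 m = 5.19×10⁻⁵
On a pressure surface, geostrophic balance gives V_g = (g/f)|∂Z/∂n|:
V_g = 9.81 × 5.19×10⁻⁵ / 4.02×10⁻⁵ = 12.7 m/s
Converting: 12.7 m/s × 3.6 = 46 km/h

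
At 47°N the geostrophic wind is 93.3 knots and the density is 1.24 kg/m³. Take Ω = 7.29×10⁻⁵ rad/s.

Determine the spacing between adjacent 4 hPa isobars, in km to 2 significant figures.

63 km

Coriolis parameter at 47°N:
f = 2Ω sin φ = 2 × 7.29×10⁻⁵ × sin 47° = 1.07×10⁻⁴ s⁻¹
Wind speed in SI: 93.3 knots = 48.0 m/s
Geostrophic balance rearranged: |∂P/∂n| = f ρ V_g
|∂P/∂n| = 1.07×10⁻⁴ × 1.24 × 48.0 = 6.35×10⁻³ Pa/m
Isobar spacing: Δn = ΔP/|∂P/∂n| = 400 Pa / 6.35×10⁻³ Pa/m = 63028 m ≈ 63 km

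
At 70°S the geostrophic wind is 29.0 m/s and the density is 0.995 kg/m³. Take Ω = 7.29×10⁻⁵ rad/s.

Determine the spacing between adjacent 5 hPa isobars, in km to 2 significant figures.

Coriolis parameter at 70°S:
f = 2Ω sin φ = 2 × 7.29×10⁻⁵ × sin 70° = 1.37×10⁻⁴ s⁻¹
Geostrophic balance rearranged: |∂P/∂n| = f ρ V_g
|∂P/∂n| = 1.37×10⁻⁴ × 0.995 × 29.0 = 3.95×10⁻³ Pa/m
Isobar spacing: Δn = ΔP/|∂P/∂n| = 500 Pa / 3.95×10⁻³ Pa/m = 126475 m ≈ 130 km

130 km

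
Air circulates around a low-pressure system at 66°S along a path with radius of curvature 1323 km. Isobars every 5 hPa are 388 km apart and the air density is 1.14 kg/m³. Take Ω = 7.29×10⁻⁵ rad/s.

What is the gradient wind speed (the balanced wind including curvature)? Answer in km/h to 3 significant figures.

29.2 km/h

Coriolis parameter at 66°S:
f = 2Ω sin φ = 2 × 7.29×10⁻⁵ × sin 66° = 1.33×10⁻⁴ s⁻¹
Pressure gradient: |∂P/∂n| = 500 Pa / 388000 m = 1.29×10⁻³ Pa/m
Geostrophic speed: V_g = |∂P/∂n|/(fρ) = 1.29×10⁻³/(1.33×10⁻⁴ × 1.14) = 8.49 m/s
Around a low, centrifugal force acts outward with Coriolis, so pressure-gradient force balances both:
(1/ρ)|∂P/∂n| = fV + V²/R  →  V² + fR·V − fR·V_g = 0
With fR = 1.33×10⁻⁴ × 1323×10³ m = 176 m/s:
V = [−fR + √((fR)² + 4 fR V_g)]/2 = [−176 + √(176² + 4×176×8.49)]/2 = 8.11 m/s
Subgeostrophic (V < V_g = 8.49 m/s), as expected around a low.
Converting: 8.11 m/s × 3.6 = 29.2 km/h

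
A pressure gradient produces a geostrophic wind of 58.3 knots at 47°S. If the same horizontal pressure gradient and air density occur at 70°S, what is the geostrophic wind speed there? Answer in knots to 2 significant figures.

With the same pressure gradient and density, V_g ∝ 1/f ∝ 1/sin φ.
V₂ = V₁ · sin φ₁ / sin φ₂ = 58.3 × sin 47° / sin 70°
V₂ = 58.3 × 0.7314/0.9397 = 45 knots

45 knots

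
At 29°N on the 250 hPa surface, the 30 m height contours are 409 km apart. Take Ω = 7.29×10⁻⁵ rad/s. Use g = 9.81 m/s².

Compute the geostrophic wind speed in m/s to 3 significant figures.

Coriolis parameter at 29°N:
f = 2Ω sin φ = 2 × 7.29×10⁻⁵ × sin 29° = 7.07×10⁻⁵ s⁻¹
Height gradient: |∂Z/∂n| = 30 m / 409000 m = 7.33×10⁻⁵
On a pressure surface, geostrophic balance gives V_g = (g/f)|∂Z/∂n|:
V_g = 9.81 × 7.33×10⁻⁵ / 7.07×10⁻⁵ = 10.2 m/s

10.2 m/s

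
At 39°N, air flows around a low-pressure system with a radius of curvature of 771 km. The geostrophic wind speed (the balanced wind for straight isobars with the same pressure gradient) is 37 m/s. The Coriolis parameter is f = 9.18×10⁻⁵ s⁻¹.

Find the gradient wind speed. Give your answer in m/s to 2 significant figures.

27 m/s

Around a low, centrifugal force acts outward with Coriolis, so pressure-gradient force balances both:
(1/ρ)|∂P/∂n| = fV + V²/R  →  V² + fR·V − fR·V_g = 0
With fR = 9.18×10⁻⁵ × 771×10³ m = 70.8 m/s:
V = [−fR + √((fR)² + 4 fR V_g)]/2 = [−70.8 + √(70.8² + 4×70.8×37)]/2 = 26.8 m/s
Subgeostrophic (V < V_g = 37 m/s), as expected around a low.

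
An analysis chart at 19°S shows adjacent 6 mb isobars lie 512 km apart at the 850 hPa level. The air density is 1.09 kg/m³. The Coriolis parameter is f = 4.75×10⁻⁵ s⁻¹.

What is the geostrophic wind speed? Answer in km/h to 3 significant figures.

Pressure gradient: |∂P/∂n| = 600 Pa / 512000 m = 1.17×10⁻³ Pa/m
Geostrophic balance (pressure-gradient force = Coriolis force):
V_g = (1/(fρ)) |∂P/∂n| = 1.17×10⁻³ / (4.75×10⁻⁵ × 1.09) = 22.6 m/s
Converting: 22.6 m/s × 3.6 = 81.5 km/h

81.5 km/h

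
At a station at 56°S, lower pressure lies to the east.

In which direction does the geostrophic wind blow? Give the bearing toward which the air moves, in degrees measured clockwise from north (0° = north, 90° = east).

000°

The pressure-gradient force points toward the east (bearing 090°).
Geostrophic balance: in the Southern Hemisphere the Coriolis force deflects motion to the left, so the geostrophic wind blows 90° to the left of the pressure-gradient force (low pressure on the right).
Rotating 090° by 90° counterclockwise gives 000° — the wind blows toward the north.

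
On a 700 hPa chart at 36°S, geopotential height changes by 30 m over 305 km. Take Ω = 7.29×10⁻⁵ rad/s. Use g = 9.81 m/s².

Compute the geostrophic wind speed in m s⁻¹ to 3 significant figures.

11.3 m s⁻¹

Coriolis parameter at 36°S:
f = 2Ω sin φ = 2 × 7.29×10⁻⁵ × sin 36° = 8.57×10⁻⁵ s⁻¹
Height gradient: |∂Z/∂n| = 30 m / 305000 m = 9.84×10⁻⁵
On a pressure surface, geostrophic balance gives V_g = (g/f)|∂Z/∂n|:
V_g = 9.81 × 9.84×10⁻⁵ / 8.57×10⁻⁵ = 11.3 m/s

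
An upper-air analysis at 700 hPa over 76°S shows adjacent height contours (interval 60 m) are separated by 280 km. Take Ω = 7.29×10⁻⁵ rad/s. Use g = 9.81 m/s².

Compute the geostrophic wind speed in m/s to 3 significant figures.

Coriolis parameter at 76°S:
f = 2Ω sin φ = 2 × 7.29×10⁻⁵ × sin 76° = 1.41×10⁻⁴ s⁻¹
Height gradient: |∂Z/∂n| = 60 m / 280000 m = 2.14×10⁻⁴
On a pressure surface, geostrophic balance gives V_g = (g/f)|∂Z/∂n|:
V_g = 9.81 × 2.14×10⁻⁴ / 1.41×10⁻⁴ = 14.9 m/s

14.9 m/s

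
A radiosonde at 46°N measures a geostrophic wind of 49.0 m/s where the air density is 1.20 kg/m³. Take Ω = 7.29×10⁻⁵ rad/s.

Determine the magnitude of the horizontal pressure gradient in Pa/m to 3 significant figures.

Coriolis parameter at 46°N:
f = 2Ω sin φ = 2 × 7.29×10⁻⁵ × sin 46° = 1.05×10⁻⁴ s⁻¹
Geostrophic balance rearranged: |∂P/∂n| = f ρ V_g
|∂P/∂n| = 1.05×10⁻⁴ × 1.20 × 49.0 = 6.17×10⁻³ Pa/m

6.17×10⁻³ Pa/m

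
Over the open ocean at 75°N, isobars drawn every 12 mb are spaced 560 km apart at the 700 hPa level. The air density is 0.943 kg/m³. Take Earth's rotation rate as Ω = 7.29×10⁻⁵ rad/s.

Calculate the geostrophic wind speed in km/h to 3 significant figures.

Coriolis parameter at 75°N:
f = 2Ω sin φ = 2 × 7.29×10⁻⁵ × sin 75° = 1.41×10⁻⁴ s⁻¹
Pressure gradient: |∂P/∂n| = 1200 Pa / 560000 m = 2.14×10⁻³ Pa/m
Geostrophic balance (pressure-gradient force = Coriolis force):
V_g = (1/(fρ)) |∂P/∂n| = 2.14×10⁻³ / (1.41×10⁻⁴ × 0.943) = 16.1 m/s
Converting: 16.1 m/s × 3.6 = 58.1 km/h

58.1 km/h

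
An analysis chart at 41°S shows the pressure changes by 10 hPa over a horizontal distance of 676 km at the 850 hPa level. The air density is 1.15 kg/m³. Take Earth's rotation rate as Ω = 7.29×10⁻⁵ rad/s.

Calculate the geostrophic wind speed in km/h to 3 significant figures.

Coriolis parameter at 41°S:
f = 2Ω sin φ = 2 × 7.29×10⁻⁵ × sin 41° = 9.57×10⁻⁵ s⁻¹
Pressure gradient: |∂P/∂n| = 1000 Pa / 676000 m = 1.48×10⁻³ Pa/m
Geostrophic balance (pressure-gradient force = Coriolis force):
V_g = (1/(fρ)) |∂P/∂n| = 1.48×10⁻³ / (9.57×10⁻⁵ × 1.15) = 13.4 m/s
Converting: 13.4 m/s × 3.6 = 48.4 km/h

48.4 km/h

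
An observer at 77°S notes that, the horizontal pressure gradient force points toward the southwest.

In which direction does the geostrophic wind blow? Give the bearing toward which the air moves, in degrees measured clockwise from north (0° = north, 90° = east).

The pressure-gradient force points toward the southwest (bearing 225°).
Geostrophic balance: in the Southern Hemisphere the Coriolis force deflects motion to the left, so the geostrophic wind blows 90° to the left of the pressure-gradient force (low pressure on the right).
Rotating 225° by 90° counterclockwise gives 135° — the wind blows toward the southeast.

135°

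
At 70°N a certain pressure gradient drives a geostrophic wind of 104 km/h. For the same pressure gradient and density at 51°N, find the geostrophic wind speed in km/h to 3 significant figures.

With the same pressure gradient and density, V_g ∝ 1/f ∝ 1/sin φ.
V₂ = V₁ · sin φ₁ / sin φ₂ = 104 × sin 70° / sin 51°
V₂ = 104 × 0.9397/0.7771 = 126 km/h

126 km/h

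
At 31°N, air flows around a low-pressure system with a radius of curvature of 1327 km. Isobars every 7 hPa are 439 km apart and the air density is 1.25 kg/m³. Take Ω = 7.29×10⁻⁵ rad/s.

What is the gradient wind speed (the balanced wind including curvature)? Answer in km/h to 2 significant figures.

53 km/h

Coriolis parameter at 31°N:
f = 2Ω sin φ = 2 × 7.29×10⁻⁵ × sin 31° = 7.51×10⁻⁵ s⁻¹
Pressure gradient: |∂P/∂n| = 700 Pa / 439000 m = 1.59×10⁻³ Pa/m
Geostrophic speed: V_g = |∂P/∂n|/(fρ) = 1.59×10⁻³/(7.51×10⁻⁵ × 1.25) = 17.0 m/s
Around a low, centrifugal force acts outward with Coriolis, so pressure-gradient force balances both:
(1/ρ)|∂P/∂n| = fV + V²/R  →  V² + fR·V − fR·V_g = 0
With fR = 7.51×10⁻⁵ × 1327×10³ m = 99.6 m/s:
V = [−fR + √((fR)² + 4 fR V_g)]/2 = [−99.6 + √(99.6² + 4×99.6×17)]/2 = 14.8 m/s
Subgeostrophic (V < V_g = 17 m/s), as expected around a low.
Converting: 14.8 m/s × 3.6 = 53 km/h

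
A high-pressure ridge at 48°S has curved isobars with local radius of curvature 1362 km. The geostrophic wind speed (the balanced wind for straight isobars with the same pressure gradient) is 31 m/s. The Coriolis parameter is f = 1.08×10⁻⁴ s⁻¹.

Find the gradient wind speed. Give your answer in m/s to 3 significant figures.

44.4 m/s

Around a high, pressure-gradient force acts outward with centrifugal, so Coriolis balances both:
fV = (1/ρ)|∂P/∂n| + V²/R  →  V² − fR·V + fR·V_g = 0
With fR = 1.08×10⁻⁴ × 1362×10³ m = 147 m/s:
V = [fR − √((fR)² − 4 fR V_g)]/2 = [147 − √(147² − 4×147×31)]/2 = 44.4 m/s
Supergeostrophic (V > V_g = 31 m/s), as expected around a high.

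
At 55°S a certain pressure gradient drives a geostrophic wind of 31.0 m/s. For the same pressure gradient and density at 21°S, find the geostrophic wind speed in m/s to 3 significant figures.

70.9 m/s

With the same pressure gradient and density, V_g ∝ 1/f ∝ 1/sin φ.
V₂ = V₁ · sin φ₁ / sin φ₂ = 31.0 × sin 55° / sin 21°
V₂ = 31.0 × 0.8192/0.3584 = 70.9 m/s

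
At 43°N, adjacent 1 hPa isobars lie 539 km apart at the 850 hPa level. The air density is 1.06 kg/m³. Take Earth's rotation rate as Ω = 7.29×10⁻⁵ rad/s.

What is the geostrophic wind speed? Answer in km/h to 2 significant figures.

Coriolis parameter at 43°N:
f = 2Ω sin φ = 2 × 7.29×10⁻⁵ × sin 43° = 9.94×10⁻⁵ s⁻¹
Pressure gradient: |∂P/∂n| = 100 Pa / 539000 m = 1.86×10⁻⁴ Pa/m
Geostrophic balance (pressure-gradient force = Coriolis force):
V_g = (1/(fρ)) |∂P/∂n| = 1.86×10⁻⁴ / (9.94×10⁻⁵ × 1.06) = 1.76 m/s
Converting: 1.76 m/s × 3.6 = 6.3 km/h

6.3 km/h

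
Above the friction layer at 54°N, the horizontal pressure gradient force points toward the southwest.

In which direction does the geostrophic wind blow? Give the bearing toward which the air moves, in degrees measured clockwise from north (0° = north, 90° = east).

315°

The pressure-gradient force points toward the southwest (bearing 225°).
Geostrophic balance: in the Northern Hemisphere the Coriolis force deflects motion to the right, so the geostrophic wind blows 90° to the right of the pressure-gradient force (low pressure on the left).
Rotating 225° by 90° clockwise gives 315° — the wind blows toward the northwest.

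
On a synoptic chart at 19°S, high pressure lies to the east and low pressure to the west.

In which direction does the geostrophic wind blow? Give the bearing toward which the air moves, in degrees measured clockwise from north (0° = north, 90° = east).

The pressure-gradient force points toward the west (bearing 270°).
Geostrophic balance: in the Southern Hemisphere the Coriolis force deflects motion to the left, so the geostrophic wind blows 90° to the left of the pressure-gradient force (low pressure on the right).
Rotating 270° by 90° counterclockwise gives 180° — the wind blows toward the south.

180°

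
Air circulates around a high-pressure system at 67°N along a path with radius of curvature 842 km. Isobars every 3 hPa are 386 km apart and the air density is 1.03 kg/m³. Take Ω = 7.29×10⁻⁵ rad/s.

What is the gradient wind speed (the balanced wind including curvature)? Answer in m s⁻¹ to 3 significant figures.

5.93 m s⁻¹

Coriolis parameter at 67°N:
f = 2Ω sin φ = 2 × 7.29×10⁻⁵ × sin 67° = 1.34×10⁻⁴ s⁻¹
Pressure gradient: |∂P/∂n| = 300 Pa / 386000 m = 7.77×10⁻⁴ Pa/m
Geostrophic speed: V_g = |∂P/∂n|/(fρ) = 7.77×10⁻⁴/(1.34×10⁻⁴ × 1.03) = 5.62 m/s
Around a high, pressure-gradient force acts outward with centrifugal, so Coriolis balances both:
fV = (1/ρ)|∂P/∂n| + V²/R  →  V² − fR·V + fR·V_g = 0
With fR = 1.34×10⁻⁴ × 842×10³ m = 113 m/s:
V = [fR − √((fR)² − 4 fR V_g)]/2 = [113 − √(113² − 4×113×5.62)]/2 = 5.93 m/s
Supergeostrophic (V > V_g = 5.62 m/s), as expected around a high.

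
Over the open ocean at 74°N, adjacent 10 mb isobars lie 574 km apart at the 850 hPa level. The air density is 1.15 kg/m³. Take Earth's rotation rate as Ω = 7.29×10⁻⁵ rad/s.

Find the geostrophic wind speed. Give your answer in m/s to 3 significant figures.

10.8 m/s

Coriolis parameter at 74°N:
f = 2Ω sin φ = 2 × 7.29×10⁻⁵ × sin 74° = 1.40×10⁻⁴ s⁻¹
Pressure gradient: |∂P/∂n| = 1000 Pa / 574000 m = 1.74×10⁻³ Pa/m
Geostrophic balance (pressure-gradient force = Coriolis force):
V_g = (1/(fρ)) |∂P/∂n| = 1.74×10⁻³ / (1.40×10⁻⁴ × 1.15) = 10.8 m/s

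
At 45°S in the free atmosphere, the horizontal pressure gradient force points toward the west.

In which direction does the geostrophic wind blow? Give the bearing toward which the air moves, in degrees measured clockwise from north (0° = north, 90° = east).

180°

The pressure-gradient force points toward the west (bearing 270°).
Geostrophic balance: in the Southern Hemisphere the Coriolis force deflects motion to the left, so the geostrophic wind blows 90° to the left of the pressure-gradient force (low pressure on the right).
Rotating 270° by 90° counterclockwise gives 180° — the wind blows toward the south.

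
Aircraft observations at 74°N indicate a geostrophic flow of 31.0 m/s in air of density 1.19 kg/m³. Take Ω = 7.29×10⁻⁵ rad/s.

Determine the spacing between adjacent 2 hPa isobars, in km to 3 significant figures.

Coriolis parameter at 74°N:
f = 2Ω sin φ = 2 × 7.29×10⁻⁵ × sin 74° = 1.40×10⁻⁴ s⁻¹
Geostrophic balance rearranged: |∂P/∂n| = f ρ V_g
|∂P/∂n| = 1.40×10⁻⁴ × 1.19 × 31.0 = 5.17×10⁻³ Pa/m
Isobar spacing: Δn = ΔP/|∂P/∂n| = 200 Pa / 5.17×10⁻³ Pa/m = 38683 m ≈ 38.7 km

38.7 km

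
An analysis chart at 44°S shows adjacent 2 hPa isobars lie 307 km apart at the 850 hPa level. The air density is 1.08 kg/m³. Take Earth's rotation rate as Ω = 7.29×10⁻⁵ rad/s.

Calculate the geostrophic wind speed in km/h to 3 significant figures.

21.4 km/h

Coriolis parameter at 44°S:
f = 2Ω sin φ = 2 × 7.29×10⁻⁵ × sin 44° = 1.01×10⁻⁴ s⁻¹
Pressure gradient: |∂P/∂n| = 200 Pa / 307000 m = 6.51×10⁻⁴ Pa/m
Geostrophic balance (pressure-gradient force = Coriolis force):
V_g = (1/(fρ)) |∂P/∂n| = 6.51×10⁻⁴ / (1.01×10⁻⁴ × 1.08) = 5.96 m/s
Converting: 5.96 m/s × 3.6 = 21.4 km/h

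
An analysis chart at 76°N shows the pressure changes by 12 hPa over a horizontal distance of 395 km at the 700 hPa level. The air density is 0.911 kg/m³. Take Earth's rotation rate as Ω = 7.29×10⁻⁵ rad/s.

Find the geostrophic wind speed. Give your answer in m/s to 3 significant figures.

Coriolis parameter at 76°N:
f = 2Ω sin φ = 2 × 7.29×10⁻⁵ × sin 76° = 1.41×10⁻⁴ s⁻¹
Pressure gradient: |∂P/∂n| = 1200 Pa / 395000 m = 3.04×10⁻³ Pa/m
Geostrophic balance (pressure-gradient force = Coriolis force):
V_g = (1/(fρ)) |∂P/∂n| = 3.04×10⁻³ / (1.41×10⁻⁴ × 0.911) = 23.6 m/s

23.6 m/s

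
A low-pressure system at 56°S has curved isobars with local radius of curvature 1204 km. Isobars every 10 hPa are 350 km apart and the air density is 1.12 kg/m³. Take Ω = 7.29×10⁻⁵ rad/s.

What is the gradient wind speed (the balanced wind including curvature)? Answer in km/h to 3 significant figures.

67.3 km/h

Coriolis parameter at 56°S:
f = 2Ω sin φ = 2 × 7.29×10⁻⁵ × sin 56° = 1.21×10⁻⁴ s⁻¹
Pressure gradient: |∂P/∂n| = 1000 Pa / 350000 m = 2.86×10⁻³ Pa/m
Geostrophic speed: V_g = |∂P/∂n|/(fρ) = 2.86×10⁻³/(1.21×10⁻⁴ × 1.12) = 21.1 m/s
Around a low, centrifugal force acts outward with Coriolis, so pressure-gradient force balances both:
(1/ρ)|∂P/∂n| = fV + V²/R  →  V² + fR·V − fR·V_g = 0
With fR = 1.21×10⁻⁴ × 1204×10³ m = 146 m/s:
V = [−fR + √((fR)² + 4 fR V_g)]/2 = [−146 + √(146² + 4×146×21.1)]/2 = 18.7 m/s
Subgeostrophic (V < V_g = 21.1 m/s), as expected around a low.
Converting: 18.7 m/s × 3.6 = 67.3 km/h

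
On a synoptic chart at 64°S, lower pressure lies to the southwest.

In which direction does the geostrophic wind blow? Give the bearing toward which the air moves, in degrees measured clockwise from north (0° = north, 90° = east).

The pressure-gradient force points toward the southwest (bearing 225°).
Geostrophic balance: in the Southern Hemisphere the Coriolis force deflects motion to the left, so the geostrophic wind blows 90° to the left of the pressure-gradient force (low pressure on the right).
Rotating 225° by 90° counterclockwise gives 135° — the wind blows toward the southeast.

135°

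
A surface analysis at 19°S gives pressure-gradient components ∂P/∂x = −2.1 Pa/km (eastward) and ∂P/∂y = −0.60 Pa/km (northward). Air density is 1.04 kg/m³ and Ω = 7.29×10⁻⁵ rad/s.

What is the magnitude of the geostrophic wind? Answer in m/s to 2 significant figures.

44 m/s

Coriolis parameter at 19°S:
f = 2Ω sin φ = 2 × 7.29×10⁻⁵ × sin 19° = 4.75×10⁻⁵ s⁻¹
In the Southern Hemisphere f is negative: f = −4.75×10⁻⁵ s⁻¹.
Component geostrophic relations (x east, y north):
u_g = −(1/(fρ)) ∂P/∂y,  v_g = (1/(fρ)) ∂P/∂x
u_g = −(−0.60×10⁻³)/(−4.75×10⁻⁵ × 1.04) = −12.2 m/s;  v_g = (−2.1×10⁻³)/(−4.75×10⁻⁵ × 1.04) = 42.5 m/s
|V_g| = √(u_g² + v_g²) = 44.2 m/s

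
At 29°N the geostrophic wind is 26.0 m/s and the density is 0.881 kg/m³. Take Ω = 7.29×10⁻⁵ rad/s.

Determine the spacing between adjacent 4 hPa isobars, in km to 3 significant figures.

247 km

Coriolis parameter at 29°N:
f = 2Ω sin φ = 2 × 7.29×10⁻⁵ × sin 29° = 7.07×10⁻⁵ s⁻¹
Geostrophic balance rearranged: |∂P/∂n| = f ρ V_g
|∂P/∂n| = 7.07×10⁻⁵ × 0.881 × 26.0 = 1.62×10⁻³ Pa/m
Isobar spacing: Δn = ΔP/|∂P/∂n| = 400 Pa / 1.62×10⁻³ Pa/m = 247048 m ≈ 247 km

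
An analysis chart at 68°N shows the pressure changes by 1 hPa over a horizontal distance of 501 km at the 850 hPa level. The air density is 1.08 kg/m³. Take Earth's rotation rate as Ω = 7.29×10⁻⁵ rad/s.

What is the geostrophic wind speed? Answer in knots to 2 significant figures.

2.7 knots

Coriolis parameter at 68°N:
f = 2Ω sin φ = 2 × 7.29×10⁻⁵ × sin 68° = 1.35×10⁻⁴ s⁻¹
Pressure gradient: |∂P/∂n| = 100 Pa / 501000 m = 2.00×10⁻⁴ Pa/m
Geostrophic balance (pressure-gradient force = Coriolis force):
V_g = (1/(fρ)) |∂P/∂n| = 2.00×10⁻⁴ / (1.35×10⁻⁴ × 1.08) = 1.37 m/s
Converting: 1.37 m/s × 1.944 = 2.7 knots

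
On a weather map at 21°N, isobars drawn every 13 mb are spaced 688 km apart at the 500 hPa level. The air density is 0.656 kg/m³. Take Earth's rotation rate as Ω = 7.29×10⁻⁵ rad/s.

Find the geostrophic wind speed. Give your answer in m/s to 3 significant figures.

Coriolis parameter at 21°N:
f = 2Ω sin φ = 2 × 7.29×10⁻⁵ × sin 21° = 5.23×10⁻⁵ s⁻¹
Pressure gradient: |∂P/∂n| = 1300 Pa / 688000 m = 1.89×10⁻³ Pa/m
Geostrophic balance (pressure-gradient force = Coriolis force):
V_g = (1/(fρ)) |∂P/∂n| = 1.89×10⁻³ / (5.23×10⁻⁵ × 0.656) = 55.1 m/s

55.1 m/s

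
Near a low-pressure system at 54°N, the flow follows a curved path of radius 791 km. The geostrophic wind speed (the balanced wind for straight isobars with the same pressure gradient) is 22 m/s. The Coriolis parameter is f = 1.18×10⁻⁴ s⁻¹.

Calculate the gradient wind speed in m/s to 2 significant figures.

Around a low, centrifugal force acts outward with Coriolis, so pressure-gradient force balances both:
(1/ρ)|∂P/∂n| = fV + V²/R  →  V² + fR·V − fR·V_g = 0
With fR = 1.18×10⁻⁴ × 791×10³ m = 93.3 m/s:
V = [−fR + √((fR)² + 4 fR V_g)]/2 = [−93.3 + √(93.3² + 4×93.3×22)]/2 = 18.4 m/s
Subgeostrophic (V < V_g = 22 m/s), as expected around a low.

18 m/s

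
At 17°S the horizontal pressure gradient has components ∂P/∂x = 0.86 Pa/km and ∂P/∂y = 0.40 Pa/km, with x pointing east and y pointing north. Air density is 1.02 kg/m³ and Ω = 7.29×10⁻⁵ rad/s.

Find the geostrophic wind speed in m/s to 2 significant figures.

22 m/s

Coriolis parameter at 17°S:
f = 2Ω sin φ = 2 × 7.29×10⁻⁵ × sin 17° = 4.26×10⁻⁵ s⁻¹
In the Southern Hemisphere f is negative: f = −4.26×10⁻⁵ s⁻¹.
Component geostrophic relations (x east, y north):
u_g = −(1/(fρ)) ∂P/∂y,  v_g = (1/(fρ)) ∂P/∂x
u_g = −(0.40×10⁻³)/(−4.26×10⁻⁵ × 1.02) = 9.20 m/s;  v_g = (0.86×10⁻³)/(−4.26×10⁻⁵ × 1.02) = −19.8 m/s
|V_g| = √(u_g² + v_g²) = 21.8 m/s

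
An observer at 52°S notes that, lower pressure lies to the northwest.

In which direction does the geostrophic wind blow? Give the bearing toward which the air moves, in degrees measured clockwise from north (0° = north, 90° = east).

225°

The pressure-gradient force points toward the northwest (bearing 315°).
Geostrophic balance: in the Southern Hemisphere the Coriolis force deflects motion to the left, so the geostrophic wind blows 90° to the left of the pressure-gradient force (low pressure on the right).
Rotating 315° by 90° counterclockwise gives 225° — the wind blows toward the southwest.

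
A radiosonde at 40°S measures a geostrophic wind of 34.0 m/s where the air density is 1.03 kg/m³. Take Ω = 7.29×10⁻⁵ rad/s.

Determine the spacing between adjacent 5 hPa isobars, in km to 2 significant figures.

Coriolis parameter at 40°S:
f = 2Ω sin φ = 2 × 7.29×10⁻⁵ × sin 40° = 9.37×10⁻⁵ s⁻¹
Geostrophic balance rearranged: |∂P/∂n| = f ρ V_g
|∂P/∂n| = 9.37×10⁻⁵ × 1.03 × 34.0 = 3.28×10⁻³ Pa/m
Isobar spacing: Δn = ΔP/|∂P/∂n| = 500 Pa / 3.28×10⁻³ Pa/m = 152345 m ≈ 150 km

150 km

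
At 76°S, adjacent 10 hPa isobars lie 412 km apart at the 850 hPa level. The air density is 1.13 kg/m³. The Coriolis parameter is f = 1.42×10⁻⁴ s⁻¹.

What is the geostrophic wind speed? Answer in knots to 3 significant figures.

29.4 knots

Pressure gradient: |∂P/∂n| = 1000 Pa / 412000 m = 2.43×10⁻³ Pa/m
Geostrophic balance (pressure-gradient force = Coriolis force):
V_g = (1/(fρ)) |∂P/∂n| = 2.43×10⁻³ / (1.42×10⁻⁴ × 1.13) = 15.1 m/s
Converting: 15.1 m/s × 1.944 = 29.4 knots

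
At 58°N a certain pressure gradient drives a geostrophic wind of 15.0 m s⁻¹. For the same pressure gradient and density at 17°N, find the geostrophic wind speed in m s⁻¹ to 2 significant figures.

44 m s⁻¹

With the same pressure gradient and density, V_g ∝ 1/f ∝ 1/sin φ.
V₂ = V₁ · sin φ₁ / sin φ₂ = 15.0 × sin 58° / sin 17°
V₂ = 15.0 × 0.8480/0.2924 = 44 m s⁻¹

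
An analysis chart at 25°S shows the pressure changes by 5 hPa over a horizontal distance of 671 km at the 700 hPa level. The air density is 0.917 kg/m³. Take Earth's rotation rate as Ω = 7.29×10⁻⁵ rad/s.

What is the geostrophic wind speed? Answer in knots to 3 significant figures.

25.6 knots

Coriolis parameter at 25°S:
f = 2Ω sin φ = 2 × 7.29×10⁻⁵ × sin 25° = 6.16×10⁻⁵ s⁻¹
Pressure gradient: |∂P/∂n| = 500 Pa / 671000 m = 7.45×10⁻⁴ Pa/m
Geostrophic balance (pressure-gradient force = Coriolis force):
V_g = (1/(fρ)) |∂P/∂n| = 7.45×10⁻⁴ / (6.16×10⁻⁵ × 0.917) = 13.2 m/s
Converting: 13.2 m/s × 1.944 = 25.6 knots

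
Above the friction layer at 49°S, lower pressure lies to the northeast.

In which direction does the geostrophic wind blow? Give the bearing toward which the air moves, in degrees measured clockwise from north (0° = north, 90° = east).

315°

The pressure-gradient force points toward the northeast (bearing 045°).
Geostrophic balance: in the Southern Hemisphere the Coriolis force deflects motion to the left, so the geostrophic wind blows 90° to the left of the pressure-gradient force (low pressure on the right).
Rotating 045° by 90° counterclockwise gives 315° — the wind blows toward the northwest.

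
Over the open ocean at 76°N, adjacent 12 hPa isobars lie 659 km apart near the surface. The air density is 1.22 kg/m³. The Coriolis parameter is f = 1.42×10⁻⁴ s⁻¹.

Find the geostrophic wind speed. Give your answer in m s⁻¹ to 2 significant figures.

Pressure gradient: |∂P/∂n| = 1200 Pa / 659000 m = 1.82×10⁻³ Pa/m
Geostrophic balance (pressure-gradient force = Coriolis force):
V_g = (1/(fρ)) |∂P/∂n| = 1.82×10⁻³ / (1.42×10⁻⁴ × 1.22) = 10.5 m/s

11 m s⁻¹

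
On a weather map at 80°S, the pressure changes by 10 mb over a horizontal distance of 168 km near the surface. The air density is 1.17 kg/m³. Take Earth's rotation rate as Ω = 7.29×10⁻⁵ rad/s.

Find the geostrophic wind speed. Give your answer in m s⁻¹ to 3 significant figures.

Coriolis parameter at 80°S:
f = 2Ω sin φ = 2 × 7.29×10⁻⁵ × sin 80° = 1.44×10⁻⁴ s⁻¹
Pressure gradient: |∂P/∂n| = 1000 Pa / 168000 m = 5.95×10⁻³ Pa/m
Geostrophic balance (pressure-gradient force = Coriolis force):
V_g = (1/(fρ)) |∂P/∂n| = 5.95×10⁻³ / (1.44×10⁻⁴ × 1.17) = 35.4 m/s

35.4 m s⁻¹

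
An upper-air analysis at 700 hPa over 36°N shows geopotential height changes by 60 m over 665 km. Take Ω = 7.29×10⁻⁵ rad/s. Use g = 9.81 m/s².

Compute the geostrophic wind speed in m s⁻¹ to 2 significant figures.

Coriolis parameter at 36°N:
f = 2Ω sin φ = 2 × 7.29×10⁻⁵ × sin 36° = 8.57×10⁻⁵ s⁻¹
Height gradient: |∂Z/∂n| = 60 m / 665000 m = 9.02×10⁻⁵
On a pressure surface, geostrophic balance gives V_g = (g/f)|∂Z/∂n|:
V_g = 9.81 × 9.02×10⁻⁵ / 8.57×10⁻⁵ = 10.3 m/s

10 m s⁻¹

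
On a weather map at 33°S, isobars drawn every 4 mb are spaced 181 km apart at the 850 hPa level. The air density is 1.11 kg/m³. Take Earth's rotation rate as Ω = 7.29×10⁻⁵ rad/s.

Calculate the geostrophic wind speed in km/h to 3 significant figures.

90.3 km/h

Coriolis parameter at 33°S:
f = 2Ω sin φ = 2 × 7.29×10⁻⁵ × sin 33° = 7.94×10⁻⁵ s⁻¹
Pressure gradient: |∂P/∂n| = 400 Pa / 181000 m = 2.21×10⁻³ Pa/m
Geostrophic balance (pressure-gradient force = Coriolis force):
V_g = (1/(fρ)) |∂P/∂n| = 2.21×10⁻³ / (7.94×10⁻⁵ × 1.11) = 25.1 m/s
Converting: 25.1 m/s × 3.6 = 90.3 km/h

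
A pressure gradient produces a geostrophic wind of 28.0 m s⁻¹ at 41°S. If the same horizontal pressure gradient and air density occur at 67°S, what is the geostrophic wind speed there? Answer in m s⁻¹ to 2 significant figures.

20 m s⁻¹

With the same pressure gradient and density, V_g ∝ 1/f ∝ 1/sin φ.
V₂ = V₁ · sin φ₁ / sin φ₂ = 28.0 × sin 41° / sin 67°
V₂ = 28.0 × 0.6561/0.9205 = 20 m s⁻¹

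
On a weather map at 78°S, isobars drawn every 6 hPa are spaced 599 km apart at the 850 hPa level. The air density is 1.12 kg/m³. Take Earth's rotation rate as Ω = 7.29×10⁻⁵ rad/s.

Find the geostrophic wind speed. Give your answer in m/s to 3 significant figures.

6.27 m/s

Coriolis parameter at 78°S:
f = 2Ω sin φ = 2 × 7.29×10⁻⁵ × sin 78° = 1.43×10⁻⁴ s⁻¹
Pressure gradient: |∂P/∂n| = 600 Pa / 599000 m = 1.00×10⁻³ Pa/m
Geostrophic balance (pressure-gradient force = Coriolis force):
V_g = (1/(fρ)) |∂P/∂n| = 1.00×10⁻³ / (1.43×10⁻⁴ × 1.12) = 6.27 m/s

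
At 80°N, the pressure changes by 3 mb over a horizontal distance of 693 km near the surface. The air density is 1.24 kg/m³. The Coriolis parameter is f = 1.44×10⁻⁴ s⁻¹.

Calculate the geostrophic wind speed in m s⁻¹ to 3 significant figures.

2.42 m s⁻¹

Pressure gradient: |∂P/∂n| = 300 Pa / 693000 m = 4.33×10⁻⁴ Pa/m
Geostrophic balance (pressure-gradient force = Coriolis force):
V_g = (1/(fρ)) |∂P/∂n| = 4.33×10⁻⁴ / (1.44×10⁻⁴ × 1.24) = 2.42 m/s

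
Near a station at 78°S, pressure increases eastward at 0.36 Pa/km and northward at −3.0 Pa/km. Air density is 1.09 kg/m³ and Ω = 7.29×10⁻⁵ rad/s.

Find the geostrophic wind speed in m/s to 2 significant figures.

Coriolis parameter at 78°S:
f = 2Ω sin φ = 2 × 7.29×10⁻⁵ × sin 78° = 1.43×10⁻⁴ s⁻¹
In the Southern Hemisphere f is negative: f = −1.43×10⁻⁴ s⁻¹.
Component geostrophic relations (x east, y north):
u_g = −(1/(fρ)) ∂P/∂y,  v_g = (1/(fρ)) ∂P/∂x
u_g = −(−3.0×10⁻³)/(−1.43×10⁻⁴ × 1.09) = −19.3 m/s;  v_g = (0.36×10⁻³)/(−1.43×10⁻⁴ × 1.09) = −2.32 m/s
|V_g| = √(u_g² + v_g²) = 19.4 m/s

19 m/s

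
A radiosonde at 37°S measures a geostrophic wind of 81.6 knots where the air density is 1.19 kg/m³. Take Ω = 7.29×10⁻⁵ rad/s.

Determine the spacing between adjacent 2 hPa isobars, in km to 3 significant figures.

45.6 km

Coriolis parameter at 37°S:
f = 2Ω sin φ = 2 × 7.29×10⁻⁵ × sin 37° = 8.77×10⁻⁵ s⁻¹
Wind speed in SI: 81.6 knots = 42.0 m/s
Geostrophic balance rearranged: |∂P/∂n| = f ρ V_g
|∂P/∂n| = 8.77×10⁻⁵ × 1.19 × 42.0 = 4.38×10⁻³ Pa/m
Isobar spacing: Δn = ΔP/|∂P/∂n| = 200 Pa / 4.38×10⁻³ Pa/m = 45628 m ≈ 45.6 km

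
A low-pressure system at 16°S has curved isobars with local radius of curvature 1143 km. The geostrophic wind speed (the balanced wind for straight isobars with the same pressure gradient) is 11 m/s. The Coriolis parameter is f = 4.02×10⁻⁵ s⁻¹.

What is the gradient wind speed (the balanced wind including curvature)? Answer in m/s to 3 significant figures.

Around a low, centrifugal force acts outward with Coriolis, so pressure-gradient force balances both:
(1/ρ)|∂P/∂n| = fV + V²/R  →  V² + fR·V − fR·V_g = 0
With fR = 4.02×10⁻⁵ × 1143×10³ m = 45.9 m/s:
V = [−fR + √((fR)² + 4 fR V_g)]/2 = [−45.9 + √(45.9² + 4×45.9×11)]/2 = 9.17 m/s
Subgeostrophic (V < V_g = 11 m/s), as expected around a low.

9.17 m/s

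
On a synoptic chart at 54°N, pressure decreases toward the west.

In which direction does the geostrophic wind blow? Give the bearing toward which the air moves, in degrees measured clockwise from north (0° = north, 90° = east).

The pressure-gradient force points toward the west (bearing 270°).
Geostrophic balance: in the Northern Hemisphere the Coriolis force deflects motion to the right, so the geostrophic wind blows 90° to the right of the pressure-gradient force (low pressure on the left).
Rotating 270° by 90° clockwise gives 000° — the wind blows toward the north.

000°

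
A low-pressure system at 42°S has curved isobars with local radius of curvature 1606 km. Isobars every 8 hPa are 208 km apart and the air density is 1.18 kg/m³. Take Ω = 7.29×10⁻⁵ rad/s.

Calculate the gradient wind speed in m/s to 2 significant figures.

Coriolis parameter at 42°S:
f = 2Ω sin φ = 2 × 7.29×10⁻⁵ × sin 42° = 9.76×10⁻⁵ s⁻¹
Pressure gradient: |∂P/∂n| = 800 Pa / 208000 m = 3.85×10⁻³ Pa/m
Geostrophic speed: V_g = |∂P/∂n|/(fρ) = 3.85×10⁻³/(9.76×10⁻⁵ × 1.18) = 33.4 m/s
Around a low, centrifugal force acts outward with Coriolis, so pressure-gradient force balances both:
(1/ρ)|∂P/∂n| = fV + V²/R  →  V² + fR·V − fR·V_g = 0
With fR = 9.76×10⁻⁵ × 1606×10³ m = 157 m/s:
V = [−fR + √((fR)² + 4 fR V_g)]/2 = [−157 + √(157² + 4×157×33.4)]/2 = 28.3 m/s
Subgeostrophic (V < V_g = 33.4 m/s), as expected around a low.

28 m/s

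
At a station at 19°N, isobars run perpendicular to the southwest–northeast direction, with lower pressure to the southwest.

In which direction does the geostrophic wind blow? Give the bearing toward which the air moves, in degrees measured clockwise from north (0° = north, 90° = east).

The pressure-gradient force points toward the southwest (bearing 225°).
Geostrophic balance: in the Northern Hemisphere the Coriolis force deflects motion to the right, so the geostrophic wind blows 90° to the right of the pressure-gradient force (low pressure on the left).
Rotating 225° by 90° clockwise gives 315° — the wind blows toward the northwest.

315°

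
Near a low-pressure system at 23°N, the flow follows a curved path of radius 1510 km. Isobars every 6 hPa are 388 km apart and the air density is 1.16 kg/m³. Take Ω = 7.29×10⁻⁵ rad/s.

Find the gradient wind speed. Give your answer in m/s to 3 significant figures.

19.1 m/s

Coriolis parameter at 23°N:
f = 2Ω sin φ = 2 × 7.29×10⁻⁵ × sin 23° = 5.70×10⁻⁵ s⁻¹
Pressure gradient: |∂P/∂n| = 600 Pa / 388000 m = 1.55×10⁻³ Pa/m
Geostrophic speed: V_g = |∂P/∂n|/(fρ) = 1.55×10⁻³/(5.70×10⁻⁵ × 1.16) = 23.4 m/s
Around a low, centrifugal force acts outward with Coriolis, so pressure-gradient force balances both:
(1/ρ)|∂P/∂n| = fV + V²/R  →  V² + fR·V − fR·V_g = 0
With fR = 5.70×10⁻⁵ × 1510×10³ m = 86.0 m/s:
V = [−fR + √((fR)² + 4 fR V_g)]/2 = [−86.0 + √(86.0² + 4×86.0×23.4)]/2 = 19.1 m/s
Subgeostrophic (V < V_g = 23.4 m/s), as expected around a low.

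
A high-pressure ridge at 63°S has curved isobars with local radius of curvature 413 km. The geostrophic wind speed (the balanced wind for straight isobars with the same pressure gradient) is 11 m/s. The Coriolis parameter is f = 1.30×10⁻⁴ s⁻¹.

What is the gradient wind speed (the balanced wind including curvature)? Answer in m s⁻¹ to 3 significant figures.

Around a high, pressure-gradient force acts outward with centrifugal, so Coriolis balances both:
fV = (1/ρ)|∂P/∂n| + V²/R  →  V² − fR·V + fR·V_g = 0
With fR = 1.30×10⁻⁴ × 413×10³ m = 53.7 m/s:
V = [fR − √((fR)² − 4 fR V_g)]/2 = [53.7 − √(53.7² − 4×53.7×11)]/2 = 15.4 m/s
Supergeostrophic (V > V_g = 11 m/s), as expected around a high.

15.4 m s⁻¹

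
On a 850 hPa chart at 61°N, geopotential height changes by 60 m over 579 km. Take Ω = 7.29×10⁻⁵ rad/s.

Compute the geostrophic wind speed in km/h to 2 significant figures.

Coriolis parameter at 61°N:
f = 2Ω sin φ = 2 × 7.29×10⁻⁵ × sin 61° = 1.28×10⁻⁴ s⁻¹
Height gradient: |∂Z/∂n| = 60 m / 579000 m = 1.04×10⁻⁴
On a pressure surface, geostrophic balance gives V_g = (g/f)|∂Z/∂n|:
V_g = 9.81 × 1.04×10⁻⁴ / 1.28×10⁻⁴ = 7.97 m/s
Converting: 7.97 m/s × 3.6 = 29 km/h

29 km/h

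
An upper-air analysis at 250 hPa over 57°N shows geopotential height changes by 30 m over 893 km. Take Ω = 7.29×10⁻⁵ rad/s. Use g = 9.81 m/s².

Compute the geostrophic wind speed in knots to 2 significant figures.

5.2 knots

Coriolis parameter at 57°N:
f = 2Ω sin φ = 2 × 7.29×10⁻⁵ × sin 57° = 1.22×10⁻⁴ s⁻¹
Height gradient: |∂Z/∂n| = 30 m / 893000 m = 3.36×10⁻⁵
On a pressure surface, geostrophic balance gives V_g = (g/f)|∂Z/∂n|:
V_g = 9.81 × 3.36×10⁻⁵ / 1.22×10⁻⁴ = 2.70 m/s
Converting: 2.70 m/s × 1.944 = 5.2 knots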